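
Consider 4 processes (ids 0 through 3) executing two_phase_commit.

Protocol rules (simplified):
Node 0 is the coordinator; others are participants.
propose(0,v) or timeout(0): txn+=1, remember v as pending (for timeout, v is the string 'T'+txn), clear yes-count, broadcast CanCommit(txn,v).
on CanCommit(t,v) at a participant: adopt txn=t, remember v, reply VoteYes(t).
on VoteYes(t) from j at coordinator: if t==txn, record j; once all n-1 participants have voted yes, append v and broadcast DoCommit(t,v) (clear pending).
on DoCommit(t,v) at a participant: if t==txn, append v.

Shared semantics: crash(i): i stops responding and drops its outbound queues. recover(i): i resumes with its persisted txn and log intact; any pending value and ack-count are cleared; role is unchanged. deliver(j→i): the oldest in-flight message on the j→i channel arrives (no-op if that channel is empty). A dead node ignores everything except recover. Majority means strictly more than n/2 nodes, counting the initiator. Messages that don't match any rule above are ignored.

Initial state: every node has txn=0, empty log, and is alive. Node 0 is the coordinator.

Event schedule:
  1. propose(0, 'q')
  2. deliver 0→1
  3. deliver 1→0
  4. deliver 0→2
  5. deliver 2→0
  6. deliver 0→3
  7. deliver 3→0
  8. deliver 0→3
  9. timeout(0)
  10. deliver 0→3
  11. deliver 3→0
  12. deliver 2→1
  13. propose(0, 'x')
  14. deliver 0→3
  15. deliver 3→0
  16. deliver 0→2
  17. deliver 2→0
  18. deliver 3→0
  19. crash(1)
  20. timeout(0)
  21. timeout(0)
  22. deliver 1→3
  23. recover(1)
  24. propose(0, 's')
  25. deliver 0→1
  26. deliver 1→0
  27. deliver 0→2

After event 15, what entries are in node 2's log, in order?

1. propose(0,'q'):  <0:coor t1 ->
2. deliver 0→1:  <1:part t1 ->
3. deliver 1→0:  nop
4. deliver 0→2:  <2:part t1 ->
5. deliver 2→0:  nop
6. deliver 0→3:  <3:part t1 ->
7. deliver 3→0:  <0:coor t1 q>
8. deliver 0→3:  <3:part t1 q>
9. timeout(0):  <0:coor t2 q>
10. deliver 0→3:  <3:part t2 q>
11. deliver 3→0:  nop
12. deliver 2→1:  nop
13. propose(0,'x'):  <0:coor t3 q>
14. deliver 0→3:  <3:part t3 q>
15. deliver 3→0:  nop

empty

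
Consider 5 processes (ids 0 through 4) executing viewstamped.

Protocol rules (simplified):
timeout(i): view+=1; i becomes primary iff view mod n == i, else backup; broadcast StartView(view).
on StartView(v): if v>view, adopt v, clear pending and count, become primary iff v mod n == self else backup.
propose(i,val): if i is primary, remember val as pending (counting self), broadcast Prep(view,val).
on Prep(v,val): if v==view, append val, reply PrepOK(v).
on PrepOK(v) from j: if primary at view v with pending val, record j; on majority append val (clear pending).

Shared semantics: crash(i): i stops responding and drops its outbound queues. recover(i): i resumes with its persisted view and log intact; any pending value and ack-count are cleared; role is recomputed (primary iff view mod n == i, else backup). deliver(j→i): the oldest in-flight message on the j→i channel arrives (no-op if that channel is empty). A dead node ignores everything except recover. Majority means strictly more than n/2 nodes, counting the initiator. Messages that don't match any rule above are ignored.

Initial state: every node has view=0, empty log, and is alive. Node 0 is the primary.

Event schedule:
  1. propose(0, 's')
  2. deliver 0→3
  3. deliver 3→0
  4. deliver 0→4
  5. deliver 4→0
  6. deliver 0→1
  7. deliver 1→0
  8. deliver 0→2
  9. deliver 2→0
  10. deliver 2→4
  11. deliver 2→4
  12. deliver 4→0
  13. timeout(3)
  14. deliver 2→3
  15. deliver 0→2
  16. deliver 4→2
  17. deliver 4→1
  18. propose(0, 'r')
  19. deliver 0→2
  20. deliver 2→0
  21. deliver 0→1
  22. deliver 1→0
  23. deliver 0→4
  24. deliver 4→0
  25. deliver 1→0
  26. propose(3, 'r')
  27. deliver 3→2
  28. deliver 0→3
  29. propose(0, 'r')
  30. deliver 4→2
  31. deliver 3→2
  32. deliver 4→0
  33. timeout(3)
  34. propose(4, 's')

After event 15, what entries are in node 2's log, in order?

s

after 1 — propose(0,'s'): ·
after 2 — deliver 0→3: n3:back/v0/[s]
after 3 — deliver 3→0: ·
after 4 — deliver 0→4: n4:back/v0/[s]
after 5 — deliver 4→0: n0:prim/v0/[s]
after 6 — deliver 0→1: n1:back/v0/[s]
after 7 — deliver 1→0: ·
after 8 — deliver 0→2: n2:back/v0/[s]
after 9 — deliver 2→0: ·
after 10 — deliver 2→4: ·
after 11 — deliver 2→4: ·
after 12 — deliver 4→0: ·
after 13 — timeout(3): n3:back/v1/[s]
after 14 — deliver 2→3: ·
after 15 — deliver 0→2: ·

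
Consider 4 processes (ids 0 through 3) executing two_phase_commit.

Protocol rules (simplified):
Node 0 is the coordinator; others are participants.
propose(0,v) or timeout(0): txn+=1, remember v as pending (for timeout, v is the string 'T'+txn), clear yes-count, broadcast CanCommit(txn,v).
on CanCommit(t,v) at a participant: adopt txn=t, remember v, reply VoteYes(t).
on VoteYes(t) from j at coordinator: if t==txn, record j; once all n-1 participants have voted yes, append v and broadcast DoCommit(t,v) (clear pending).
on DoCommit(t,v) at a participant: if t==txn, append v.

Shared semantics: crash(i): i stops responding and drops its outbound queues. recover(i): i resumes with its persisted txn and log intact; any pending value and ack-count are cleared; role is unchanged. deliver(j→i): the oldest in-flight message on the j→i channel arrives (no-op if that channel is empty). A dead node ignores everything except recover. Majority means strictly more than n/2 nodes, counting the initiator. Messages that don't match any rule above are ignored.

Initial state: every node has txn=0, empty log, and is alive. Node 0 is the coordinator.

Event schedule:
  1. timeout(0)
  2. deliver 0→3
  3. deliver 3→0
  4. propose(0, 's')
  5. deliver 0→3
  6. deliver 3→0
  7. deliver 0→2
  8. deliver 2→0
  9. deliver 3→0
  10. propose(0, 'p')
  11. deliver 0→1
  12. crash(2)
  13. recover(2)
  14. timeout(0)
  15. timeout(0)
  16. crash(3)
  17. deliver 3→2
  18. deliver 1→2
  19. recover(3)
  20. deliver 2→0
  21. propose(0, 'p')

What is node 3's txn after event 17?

2

after 1 — timeout(0): n0:coor/t1/[-]
after 2 — deliver 0→3: n3:part/t1/[-]
after 3 — deliver 3→0: ·
after 4 — propose(0,'s'): n0:coor/t2/[-]
after 5 — deliver 0→3: n3:part/t2/[-]
after 6 — deliver 3→0: ·
after 7 — deliver 0→2: n2:part/t1/[-]
after 8 — deliver 2→0: ·
after 9 — deliver 3→0: ·
after 10 — propose(0,'p'): n0:coor/t3/[-]
after 11 — deliver 0→1: n1:part/t1/[-]
after 12 — crash(2): n2:✗part/t1/[-]
after 13 — recover(2): n2:part/t1/[-]
after 14 — timeout(0): n0:coor/t4/[-]
after 15 — timeout(0): n0:coor/t5/[-]
after 16 — crash(3): n3:✗part/t2/[-]
after 17 — deliver 3→2: ·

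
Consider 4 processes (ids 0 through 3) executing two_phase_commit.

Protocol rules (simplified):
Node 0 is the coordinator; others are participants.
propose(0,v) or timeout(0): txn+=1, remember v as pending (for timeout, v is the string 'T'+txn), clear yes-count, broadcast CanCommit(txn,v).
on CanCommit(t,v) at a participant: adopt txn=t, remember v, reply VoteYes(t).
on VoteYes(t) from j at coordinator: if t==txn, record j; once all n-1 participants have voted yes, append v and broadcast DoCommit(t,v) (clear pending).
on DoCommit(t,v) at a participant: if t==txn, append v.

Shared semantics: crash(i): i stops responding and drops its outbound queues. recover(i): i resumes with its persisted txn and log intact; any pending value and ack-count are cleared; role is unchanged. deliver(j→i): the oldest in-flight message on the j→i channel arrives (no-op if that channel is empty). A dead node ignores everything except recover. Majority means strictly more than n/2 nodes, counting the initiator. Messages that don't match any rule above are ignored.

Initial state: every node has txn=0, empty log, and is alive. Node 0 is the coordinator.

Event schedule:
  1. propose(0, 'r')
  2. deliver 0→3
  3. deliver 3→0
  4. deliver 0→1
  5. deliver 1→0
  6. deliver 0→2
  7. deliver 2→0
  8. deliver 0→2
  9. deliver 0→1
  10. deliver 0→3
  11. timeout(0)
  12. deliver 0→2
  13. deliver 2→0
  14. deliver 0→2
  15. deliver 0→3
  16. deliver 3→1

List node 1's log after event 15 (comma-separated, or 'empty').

r

1. propose(0,'r'):  <0:coor t1 ->
2. deliver 0→3:  <3:part t1 ->
3. deliver 3→0:  nop
4. deliver 0→1:  <1:part t1 ->
5. deliver 1→0:  nop
6. deliver 0→2:  <2:part t1 ->
7. deliver 2→0:  <0:coor t1 r>
8. deliver 0→2:  <2:part t1 r>
9. deliver 0→1:  <1:part t1 r>
10. deliver 0→3:  <3:part t1 r>
11. timeout(0):  <0:coor t2 r>
12. deliver 0→2:  <2:part t2 r>
13. deliver 2→0:  nop
14. deliver 0→2:  nop
15. deliver 0→3:  <3:part t2 r>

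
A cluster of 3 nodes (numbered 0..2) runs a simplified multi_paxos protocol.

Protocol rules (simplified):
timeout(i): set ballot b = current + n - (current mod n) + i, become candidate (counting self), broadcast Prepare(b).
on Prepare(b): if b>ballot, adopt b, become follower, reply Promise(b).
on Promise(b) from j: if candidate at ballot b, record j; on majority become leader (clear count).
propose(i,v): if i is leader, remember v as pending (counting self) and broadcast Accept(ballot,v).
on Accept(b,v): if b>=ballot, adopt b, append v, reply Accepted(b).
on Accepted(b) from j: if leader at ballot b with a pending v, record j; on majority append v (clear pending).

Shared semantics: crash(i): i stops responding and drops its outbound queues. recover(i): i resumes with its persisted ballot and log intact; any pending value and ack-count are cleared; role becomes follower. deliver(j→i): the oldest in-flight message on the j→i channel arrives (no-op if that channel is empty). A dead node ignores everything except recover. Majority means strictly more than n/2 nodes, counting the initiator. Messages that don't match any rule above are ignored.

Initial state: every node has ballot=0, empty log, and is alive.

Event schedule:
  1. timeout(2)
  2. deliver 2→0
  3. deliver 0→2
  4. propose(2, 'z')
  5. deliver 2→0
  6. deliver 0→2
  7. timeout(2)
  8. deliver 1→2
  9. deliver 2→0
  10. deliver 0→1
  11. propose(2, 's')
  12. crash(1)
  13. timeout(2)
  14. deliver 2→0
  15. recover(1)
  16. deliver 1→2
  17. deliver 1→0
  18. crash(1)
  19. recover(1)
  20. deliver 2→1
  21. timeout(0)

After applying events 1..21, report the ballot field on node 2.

11

after 1 — timeout(2): n2:cand/b5/[-]
after 2 — deliver 2→0: n0:foll/b5/[-]
after 3 — deliver 0→2: n2:lead/b5/[-]
after 4 — propose(2,'z'): ·
after 5 — deliver 2→0: n0:foll/b5/[z]
after 6 — deliver 0→2: n2:lead/b5/[z]
after 7 — timeout(2): n2:cand/b8/[z]
after 8 — deliver 1→2: ·
after 9 — deliver 2→0: n0:foll/b8/[z]
after 10 — deliver 0→1: ·
after 11 — propose(2,'s'): ·
after 12 — crash(1): n1:✗foll/b0/[-]
after 13 — timeout(2): n2:cand/b11/[z]
after 14 — deliver 2→0: n0:foll/b11/[z]
after 15 — recover(1): n1:foll/b0/[-]
after 16 — deliver 1→2: ·
after 17 — deliver 1→0: ·
after 18 — crash(1): n1:✗foll/b0/[-]
after 19 — recover(1): n1:foll/b0/[-]
after 20 — deliver 2→1: n1:foll/b5/[-]
after 21 — timeout(0): n0:cand/b12/[z]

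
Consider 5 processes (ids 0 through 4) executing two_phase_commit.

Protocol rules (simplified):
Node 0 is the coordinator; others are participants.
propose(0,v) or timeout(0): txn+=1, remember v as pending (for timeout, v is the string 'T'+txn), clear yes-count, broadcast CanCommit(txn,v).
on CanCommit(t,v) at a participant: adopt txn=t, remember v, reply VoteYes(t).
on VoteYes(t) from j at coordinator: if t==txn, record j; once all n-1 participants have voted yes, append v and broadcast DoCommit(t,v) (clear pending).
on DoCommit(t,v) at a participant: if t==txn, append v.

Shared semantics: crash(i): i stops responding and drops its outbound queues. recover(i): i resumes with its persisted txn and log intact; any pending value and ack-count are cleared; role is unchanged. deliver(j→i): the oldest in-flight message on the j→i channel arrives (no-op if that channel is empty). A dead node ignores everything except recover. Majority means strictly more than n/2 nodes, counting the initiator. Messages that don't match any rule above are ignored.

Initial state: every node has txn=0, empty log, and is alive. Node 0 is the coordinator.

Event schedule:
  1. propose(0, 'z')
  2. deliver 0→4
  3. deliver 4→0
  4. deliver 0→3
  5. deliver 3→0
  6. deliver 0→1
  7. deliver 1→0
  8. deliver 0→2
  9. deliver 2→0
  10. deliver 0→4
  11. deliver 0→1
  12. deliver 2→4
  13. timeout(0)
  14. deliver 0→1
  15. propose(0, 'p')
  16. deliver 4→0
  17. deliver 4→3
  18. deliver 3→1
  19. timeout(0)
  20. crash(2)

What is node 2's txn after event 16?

1

e1 propose(0,'z'): 0[coor,t=1,-]
e2 deliver 0→4: 4[part,t=1,-]
e3 deliver 4→0: ·
e4 deliver 0→3: 3[part,t=1,-]
e5 deliver 3→0: ·
e6 deliver 0→1: 1[part,t=1,-]
e7 deliver 1→0: ·
e8 deliver 0→2: 2[part,t=1,-]
e9 deliver 2→0: 0[coor,t=1,z]
e10 deliver 0→4: 4[part,t=1,z]
e11 deliver 0→1: 1[part,t=1,z]
e12 deliver 2→4: ·
e13 timeout(0): 0[coor,t=2,z]
e14 deliver 0→1: 1[part,t=2,z]
e15 propose(0,'p'): 0[coor,t=3,z]
e16 deliver 4→0: ·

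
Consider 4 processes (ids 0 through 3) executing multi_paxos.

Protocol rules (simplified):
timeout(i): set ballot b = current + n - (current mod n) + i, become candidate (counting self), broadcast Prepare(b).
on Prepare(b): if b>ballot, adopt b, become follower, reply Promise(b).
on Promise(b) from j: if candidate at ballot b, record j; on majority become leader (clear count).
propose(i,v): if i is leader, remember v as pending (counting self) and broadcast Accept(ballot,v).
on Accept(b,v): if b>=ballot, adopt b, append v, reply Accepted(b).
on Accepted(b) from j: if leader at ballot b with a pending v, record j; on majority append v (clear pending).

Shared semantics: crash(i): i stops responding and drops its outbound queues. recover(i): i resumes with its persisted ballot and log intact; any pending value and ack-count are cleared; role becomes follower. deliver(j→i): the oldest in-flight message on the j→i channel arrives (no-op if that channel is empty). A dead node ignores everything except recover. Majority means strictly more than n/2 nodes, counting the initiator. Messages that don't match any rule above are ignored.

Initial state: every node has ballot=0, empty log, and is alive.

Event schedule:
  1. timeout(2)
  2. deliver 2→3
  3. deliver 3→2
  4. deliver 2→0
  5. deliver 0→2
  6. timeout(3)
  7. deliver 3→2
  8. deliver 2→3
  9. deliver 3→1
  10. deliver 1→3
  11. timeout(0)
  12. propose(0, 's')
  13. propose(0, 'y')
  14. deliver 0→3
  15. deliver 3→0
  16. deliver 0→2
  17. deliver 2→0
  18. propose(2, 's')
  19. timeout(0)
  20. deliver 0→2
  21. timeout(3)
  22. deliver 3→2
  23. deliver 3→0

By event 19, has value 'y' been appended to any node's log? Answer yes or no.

1. timeout(2):  <2:cand b6 ->
2. deliver 2→3:  <3:foll b6 ->
3. deliver 3→2:  nop
4. deliver 2→0:  <0:foll b6 ->
5. deliver 0→2:  <2:lead b6 ->
6. timeout(3):  <3:cand b11 ->
7. deliver 3→2:  <2:foll b11 ->
8. deliver 2→3:  nop
9. deliver 3→1:  <1:foll b11 ->
10. deliver 1→3:  <3:lead b11 ->
11. timeout(0):  <0:cand b8 ->
12. propose(0,'s'):  nop
13. propose(0,'y'):  nop
14. deliver 0→3:  nop
15. deliver 3→0:  <0:foll b11 ->
16. deliver 0→2:  nop
17. deliver 2→0:  nop
18. propose(2,'s'):  nop
19. timeout(0):  <0:cand b12 ->

no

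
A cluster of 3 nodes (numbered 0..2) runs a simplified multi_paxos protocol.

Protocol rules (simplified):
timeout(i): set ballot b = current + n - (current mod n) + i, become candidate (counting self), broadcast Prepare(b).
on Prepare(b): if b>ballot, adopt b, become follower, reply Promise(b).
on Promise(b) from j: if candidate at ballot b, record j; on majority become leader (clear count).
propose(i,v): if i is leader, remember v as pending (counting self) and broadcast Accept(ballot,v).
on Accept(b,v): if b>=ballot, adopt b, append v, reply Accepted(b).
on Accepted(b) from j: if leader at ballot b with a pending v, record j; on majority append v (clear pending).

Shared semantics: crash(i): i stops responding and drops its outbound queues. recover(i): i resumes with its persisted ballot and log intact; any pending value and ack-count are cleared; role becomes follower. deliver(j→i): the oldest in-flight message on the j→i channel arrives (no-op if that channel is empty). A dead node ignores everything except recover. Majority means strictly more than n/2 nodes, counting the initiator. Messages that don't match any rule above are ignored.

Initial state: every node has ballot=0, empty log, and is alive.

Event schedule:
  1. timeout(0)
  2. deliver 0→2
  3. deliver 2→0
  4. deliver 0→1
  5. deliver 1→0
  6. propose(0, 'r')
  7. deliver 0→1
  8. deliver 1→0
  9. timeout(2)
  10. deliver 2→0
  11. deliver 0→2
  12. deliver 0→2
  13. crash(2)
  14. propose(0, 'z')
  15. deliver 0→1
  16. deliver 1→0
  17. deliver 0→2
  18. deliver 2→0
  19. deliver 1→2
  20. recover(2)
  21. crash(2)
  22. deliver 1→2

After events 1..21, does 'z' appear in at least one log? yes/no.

1. timeout(0):  <0:cand b3 ->
2. deliver 0→2:  <2:foll b3 ->
3. deliver 2→0:  <0:lead b3 ->
4. deliver 0→1:  <1:foll b3 ->
5. deliver 1→0:  nop
6. propose(0,'r'):  nop
7. deliver 0→1:  <1:foll b3 r>
8. deliver 1→0:  <0:lead b3 r>
9. timeout(2):  <2:cand b8 ->
10. deliver 2→0:  <0:foll b8 r>
11. deliver 0→2:  nop
12. deliver 0→2:  <2:lead b8 ->
13. crash(2):  <2:✗lead b8 ->
14. propose(0,'z'):  nop
15. deliver 0→1:  nop
16. deliver 1→0:  nop
17. deliver 0→2:  nop
18. deliver 2→0:  nop
19. deliver 1→2:  nop
20. recover(2):  <2:foll b8 ->
21. crash(2):  <2:✗foll b8 ->

no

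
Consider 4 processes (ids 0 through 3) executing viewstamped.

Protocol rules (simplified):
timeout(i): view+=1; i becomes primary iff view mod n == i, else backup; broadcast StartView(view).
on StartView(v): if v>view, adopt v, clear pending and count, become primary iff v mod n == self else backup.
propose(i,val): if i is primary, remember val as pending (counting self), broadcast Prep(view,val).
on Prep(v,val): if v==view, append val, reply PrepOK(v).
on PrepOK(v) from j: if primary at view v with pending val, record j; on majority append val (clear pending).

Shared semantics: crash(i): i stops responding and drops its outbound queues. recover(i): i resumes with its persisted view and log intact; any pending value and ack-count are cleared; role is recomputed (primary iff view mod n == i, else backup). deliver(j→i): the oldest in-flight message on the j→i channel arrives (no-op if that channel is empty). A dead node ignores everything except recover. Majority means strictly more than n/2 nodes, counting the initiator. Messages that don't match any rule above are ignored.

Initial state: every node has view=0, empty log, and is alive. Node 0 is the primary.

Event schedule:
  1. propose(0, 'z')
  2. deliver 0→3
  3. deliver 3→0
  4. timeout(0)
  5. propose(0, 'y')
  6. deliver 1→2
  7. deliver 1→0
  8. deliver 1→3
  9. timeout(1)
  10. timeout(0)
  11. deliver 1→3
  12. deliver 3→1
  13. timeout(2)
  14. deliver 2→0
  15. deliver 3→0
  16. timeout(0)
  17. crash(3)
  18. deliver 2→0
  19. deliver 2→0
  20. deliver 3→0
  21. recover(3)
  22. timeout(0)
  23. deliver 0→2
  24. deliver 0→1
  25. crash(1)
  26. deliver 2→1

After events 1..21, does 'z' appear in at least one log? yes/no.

yes

step 1 propose(0,'z'): —
step 2 deliver 0→3: 3={back,v=0,log=z}
step 3 deliver 3→0: —
step 4 timeout(0): 0={back,v=1,log=-}
step 5 propose(0,'y'): —
step 6 deliver 1→2: —
step 7 deliver 1→0: —
step 8 deliver 1→3: —
step 9 timeout(1): 1={prim,v=1,log=-}
step 10 timeout(0): 0={back,v=2,log=-}
step 11 deliver 1→3: 3={back,v=1,log=z}
step 12 deliver 3→1: —
step 13 timeout(2): 2={back,v=1,log=-}
step 14 deliver 2→0: —
step 15 deliver 3→0: —
step 16 timeout(0): 0={back,v=3,log=-}
step 17 crash(3): 3={✗back,v=1,log=z}
step 18 deliver 2→0: —
step 19 deliver 2→0: —
step 20 deliver 3→0: —
step 21 recover(3): 3={back,v=1,log=z}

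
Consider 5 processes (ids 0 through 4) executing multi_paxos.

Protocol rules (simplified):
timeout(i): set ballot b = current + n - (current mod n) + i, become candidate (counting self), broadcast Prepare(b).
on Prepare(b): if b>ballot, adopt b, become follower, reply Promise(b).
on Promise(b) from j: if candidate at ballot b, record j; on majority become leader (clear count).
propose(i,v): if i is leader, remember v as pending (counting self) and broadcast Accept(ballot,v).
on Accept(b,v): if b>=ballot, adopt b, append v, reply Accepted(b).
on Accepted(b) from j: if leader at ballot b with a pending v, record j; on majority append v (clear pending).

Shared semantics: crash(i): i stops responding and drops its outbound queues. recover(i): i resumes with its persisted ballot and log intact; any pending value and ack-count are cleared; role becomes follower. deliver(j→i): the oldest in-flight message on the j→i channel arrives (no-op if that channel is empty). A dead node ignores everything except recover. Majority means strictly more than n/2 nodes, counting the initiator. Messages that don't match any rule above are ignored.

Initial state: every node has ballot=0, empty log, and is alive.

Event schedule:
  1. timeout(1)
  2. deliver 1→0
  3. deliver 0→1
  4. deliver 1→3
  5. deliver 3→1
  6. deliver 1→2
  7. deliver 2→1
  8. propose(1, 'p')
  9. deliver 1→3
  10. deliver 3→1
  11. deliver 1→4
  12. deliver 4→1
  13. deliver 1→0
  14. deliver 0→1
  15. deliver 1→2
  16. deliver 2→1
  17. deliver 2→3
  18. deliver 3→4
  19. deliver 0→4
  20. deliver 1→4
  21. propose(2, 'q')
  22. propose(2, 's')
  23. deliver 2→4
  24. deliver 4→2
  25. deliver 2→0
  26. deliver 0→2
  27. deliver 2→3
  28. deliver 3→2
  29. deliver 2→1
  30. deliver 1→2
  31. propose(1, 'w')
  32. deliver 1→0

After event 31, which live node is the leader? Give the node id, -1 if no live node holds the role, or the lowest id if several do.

1

1. timeout(1):  <1:cand b6 ->
2. deliver 1→0:  <0:foll b6 ->
3. deliver 0→1:  nop
4. deliver 1→3:  <3:foll b6 ->
5. deliver 3→1:  <1:lead b6 ->
6. deliver 1→2:  <2:foll b6 ->
7. deliver 2→1:  nop
8. propose(1,'p'):  nop
9. deliver 1→3:  <3:foll b6 p>
10. deliver 3→1:  nop
11. deliver 1→4:  <4:foll b6 ->
12. deliver 4→1:  nop
13. deliver 1→0:  <0:foll b6 p>
14. deliver 0→1:  <1:lead b6 p>
15. deliver 1→2:  <2:foll b6 p>
16. deliver 2→1:  nop
17. deliver 2→3:  nop
18. deliver 3→4:  nop
19. deliver 0→4:  nop
20. deliver 1→4:  <4:foll b6 p>
21. propose(2,'q'):  nop
22. propose(2,'s'):  nop
23. deliver 2→4:  nop
24. deliver 4→2:  nop
25. deliver 2→0:  nop
26. deliver 0→2:  nop
27. deliver 2→3:  nop
28. deliver 3→2:  nop
29. deliver 2→1:  nop
30. deliver 1→2:  nop
31. propose(1,'w'):  nop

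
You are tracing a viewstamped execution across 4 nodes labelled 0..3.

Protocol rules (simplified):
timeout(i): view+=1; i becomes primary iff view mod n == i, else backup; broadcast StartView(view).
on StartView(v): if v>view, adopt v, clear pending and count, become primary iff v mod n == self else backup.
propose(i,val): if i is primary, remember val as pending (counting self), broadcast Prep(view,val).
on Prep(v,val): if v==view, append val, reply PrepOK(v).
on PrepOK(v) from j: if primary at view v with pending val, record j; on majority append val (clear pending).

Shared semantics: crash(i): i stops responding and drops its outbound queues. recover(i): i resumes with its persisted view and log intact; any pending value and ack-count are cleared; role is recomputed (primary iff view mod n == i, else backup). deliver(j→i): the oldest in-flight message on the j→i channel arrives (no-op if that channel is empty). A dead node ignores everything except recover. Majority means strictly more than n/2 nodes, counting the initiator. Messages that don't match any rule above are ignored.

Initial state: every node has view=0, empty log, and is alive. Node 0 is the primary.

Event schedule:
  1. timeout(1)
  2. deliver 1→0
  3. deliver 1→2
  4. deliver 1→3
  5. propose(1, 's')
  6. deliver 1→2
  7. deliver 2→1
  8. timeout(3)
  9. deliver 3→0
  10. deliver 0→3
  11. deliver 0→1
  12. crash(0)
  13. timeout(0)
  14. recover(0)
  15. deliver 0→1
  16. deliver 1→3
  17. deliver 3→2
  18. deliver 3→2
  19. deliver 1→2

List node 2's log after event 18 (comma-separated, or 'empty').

after 1 — timeout(1): n1:prim/v1/[-]
after 2 — deliver 1→0: n0:back/v1/[-]
after 3 — deliver 1→2: n2:back/v1/[-]
after 4 — deliver 1→3: n3:back/v1/[-]
after 5 — propose(1,'s'): ·
after 6 — deliver 1→2: n2:back/v1/[s]
after 7 — deliver 2→1: ·
after 8 — timeout(3): n3:back/v2/[-]
after 9 — deliver 3→0: n0:back/v2/[-]
after 10 — deliver 0→3: ·
after 11 — deliver 0→1: ·
after 12 — crash(0): n0:✗back/v2/[-]
after 13 — timeout(0): ·
after 14 — recover(0): n0:back/v2/[-]
after 15 — deliver 0→1: ·
after 16 — deliver 1→3: ·
after 17 — deliver 3→2: n2:prim/v2/[s]
after 18 — deliver 3→2: ·

s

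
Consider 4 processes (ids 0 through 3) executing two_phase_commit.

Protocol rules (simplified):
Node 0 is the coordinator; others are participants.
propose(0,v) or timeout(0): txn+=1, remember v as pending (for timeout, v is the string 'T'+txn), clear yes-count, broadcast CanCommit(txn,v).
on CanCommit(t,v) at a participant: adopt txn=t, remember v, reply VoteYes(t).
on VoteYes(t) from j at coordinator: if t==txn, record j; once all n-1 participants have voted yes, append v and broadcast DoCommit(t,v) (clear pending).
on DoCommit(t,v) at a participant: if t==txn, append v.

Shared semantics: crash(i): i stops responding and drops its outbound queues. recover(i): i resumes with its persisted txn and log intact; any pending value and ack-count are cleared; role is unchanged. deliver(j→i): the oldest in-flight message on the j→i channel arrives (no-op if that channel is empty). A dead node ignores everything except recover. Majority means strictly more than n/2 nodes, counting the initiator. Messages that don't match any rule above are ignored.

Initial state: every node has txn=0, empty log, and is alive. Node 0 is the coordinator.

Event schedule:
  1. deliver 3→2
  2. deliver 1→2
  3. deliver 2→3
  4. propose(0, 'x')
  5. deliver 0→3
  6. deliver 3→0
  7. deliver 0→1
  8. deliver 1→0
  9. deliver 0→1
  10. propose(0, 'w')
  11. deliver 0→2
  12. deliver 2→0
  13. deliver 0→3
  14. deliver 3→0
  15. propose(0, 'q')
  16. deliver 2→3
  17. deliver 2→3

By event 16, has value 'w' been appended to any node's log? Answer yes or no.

no

1. deliver 3→2:  nop
2. deliver 1→2:  nop
3. deliver 2→3:  nop
4. propose(0,'x'):  <0:coor t1 ->
5. deliver 0→3:  <3:part t1 ->
6. deliver 3→0:  nop
7. deliver 0→1:  <1:part t1 ->
8. deliver 1→0:  nop
9. deliver 0→1:  nop
10. propose(0,'w'):  <0:coor t2 ->
11. deliver 0→2:  <2:part t1 ->
12. deliver 2→0:  nop
13. deliver 0→3:  <3:part t2 ->
14. deliver 3→0:  nop
15. propose(0,'q'):  <0:coor t3 ->
16. deliver 2→3:  nop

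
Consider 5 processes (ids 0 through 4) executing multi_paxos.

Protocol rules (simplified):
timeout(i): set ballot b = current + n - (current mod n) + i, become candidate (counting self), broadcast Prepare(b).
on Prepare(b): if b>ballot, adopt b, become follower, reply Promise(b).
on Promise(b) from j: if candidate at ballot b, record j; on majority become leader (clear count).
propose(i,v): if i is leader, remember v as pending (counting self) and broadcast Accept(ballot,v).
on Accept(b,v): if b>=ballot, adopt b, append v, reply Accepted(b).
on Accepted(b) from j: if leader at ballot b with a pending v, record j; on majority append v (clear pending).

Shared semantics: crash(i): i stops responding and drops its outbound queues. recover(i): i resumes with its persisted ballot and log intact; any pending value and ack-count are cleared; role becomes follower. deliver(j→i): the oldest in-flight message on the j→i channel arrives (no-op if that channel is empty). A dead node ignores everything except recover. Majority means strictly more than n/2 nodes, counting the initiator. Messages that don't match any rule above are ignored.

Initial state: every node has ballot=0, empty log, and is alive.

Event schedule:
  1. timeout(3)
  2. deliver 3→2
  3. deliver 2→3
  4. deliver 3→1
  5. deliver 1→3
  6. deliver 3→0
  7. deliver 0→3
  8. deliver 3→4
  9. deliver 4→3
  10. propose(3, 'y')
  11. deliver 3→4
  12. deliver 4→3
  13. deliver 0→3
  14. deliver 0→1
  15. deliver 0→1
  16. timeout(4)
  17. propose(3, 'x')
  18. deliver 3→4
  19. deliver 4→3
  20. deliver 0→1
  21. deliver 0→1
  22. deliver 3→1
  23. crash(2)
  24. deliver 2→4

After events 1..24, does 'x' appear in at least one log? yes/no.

no

1. timeout(3):  <3:cand b8 ->
2. deliver 3→2:  <2:foll b8 ->
3. deliver 2→3:  nop
4. deliver 3→1:  <1:foll b8 ->
5. deliver 1→3:  <3:lead b8 ->
6. deliver 3→0:  <0:foll b8 ->
7. deliver 0→3:  nop
8. deliver 3→4:  <4:foll b8 ->
9. deliver 4→3:  nop
10. propose(3,'y'):  nop
11. deliver 3→4:  <4:foll b8 y>
12. deliver 4→3:  nop
13. deliver 0→3:  nop
14. deliver 0→1:  nop
15. deliver 0→1:  nop
16. timeout(4):  <4:cand b14 y>
17. propose(3,'x'):  nop
18. deliver 3→4:  nop
19. deliver 4→3:  <3:foll b14 ->
20. deliver 0→1:  nop
21. deliver 0→1:  nop
22. deliver 3→1:  <1:foll b8 y>
23. crash(2):  <2:✗foll b8 ->
24. deliver 2→4:  nop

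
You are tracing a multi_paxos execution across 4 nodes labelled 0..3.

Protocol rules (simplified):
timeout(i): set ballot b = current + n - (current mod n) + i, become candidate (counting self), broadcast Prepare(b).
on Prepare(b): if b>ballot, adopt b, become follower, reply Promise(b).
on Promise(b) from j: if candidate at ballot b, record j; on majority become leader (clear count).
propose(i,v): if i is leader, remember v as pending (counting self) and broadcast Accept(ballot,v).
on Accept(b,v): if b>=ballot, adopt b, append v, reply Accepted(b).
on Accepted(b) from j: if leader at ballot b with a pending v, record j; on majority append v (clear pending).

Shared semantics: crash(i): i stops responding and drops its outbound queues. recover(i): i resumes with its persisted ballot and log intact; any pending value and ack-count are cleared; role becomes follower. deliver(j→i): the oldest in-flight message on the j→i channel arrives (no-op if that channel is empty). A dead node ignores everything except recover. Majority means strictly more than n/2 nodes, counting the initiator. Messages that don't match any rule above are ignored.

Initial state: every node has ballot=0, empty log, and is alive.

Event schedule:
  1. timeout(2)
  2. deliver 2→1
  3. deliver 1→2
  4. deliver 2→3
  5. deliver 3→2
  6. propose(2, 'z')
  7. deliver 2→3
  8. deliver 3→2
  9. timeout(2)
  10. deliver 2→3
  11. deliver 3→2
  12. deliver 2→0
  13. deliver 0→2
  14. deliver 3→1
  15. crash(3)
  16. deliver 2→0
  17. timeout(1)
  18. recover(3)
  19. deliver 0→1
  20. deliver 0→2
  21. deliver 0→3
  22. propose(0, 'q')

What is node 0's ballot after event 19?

e1 timeout(2): 2[cand,b=6,-]
e2 deliver 2→1: 1[foll,b=6,-]
e3 deliver 1→2: ·
e4 deliver 2→3: 3[foll,b=6,-]
e5 deliver 3→2: 2[lead,b=6,-]
e6 propose(2,'z'): ·
e7 deliver 2→3: 3[foll,b=6,z]
e8 deliver 3→2: ·
e9 timeout(2): 2[cand,b=10,-]
e10 deliver 2→3: 3[foll,b=10,z]
e11 deliver 3→2: ·
e12 deliver 2→0: 0[foll,b=6,-]
e13 deliver 0→2: ·
e14 deliver 3→1: ·
e15 crash(3): 3[✗foll,b=10,z]
e16 deliver 2→0: 0[foll,b=6,z]
e17 timeout(1): 1[cand,b=9,-]
e18 recover(3): 3[foll,b=10,z]
e19 deliver 0→1: ·

6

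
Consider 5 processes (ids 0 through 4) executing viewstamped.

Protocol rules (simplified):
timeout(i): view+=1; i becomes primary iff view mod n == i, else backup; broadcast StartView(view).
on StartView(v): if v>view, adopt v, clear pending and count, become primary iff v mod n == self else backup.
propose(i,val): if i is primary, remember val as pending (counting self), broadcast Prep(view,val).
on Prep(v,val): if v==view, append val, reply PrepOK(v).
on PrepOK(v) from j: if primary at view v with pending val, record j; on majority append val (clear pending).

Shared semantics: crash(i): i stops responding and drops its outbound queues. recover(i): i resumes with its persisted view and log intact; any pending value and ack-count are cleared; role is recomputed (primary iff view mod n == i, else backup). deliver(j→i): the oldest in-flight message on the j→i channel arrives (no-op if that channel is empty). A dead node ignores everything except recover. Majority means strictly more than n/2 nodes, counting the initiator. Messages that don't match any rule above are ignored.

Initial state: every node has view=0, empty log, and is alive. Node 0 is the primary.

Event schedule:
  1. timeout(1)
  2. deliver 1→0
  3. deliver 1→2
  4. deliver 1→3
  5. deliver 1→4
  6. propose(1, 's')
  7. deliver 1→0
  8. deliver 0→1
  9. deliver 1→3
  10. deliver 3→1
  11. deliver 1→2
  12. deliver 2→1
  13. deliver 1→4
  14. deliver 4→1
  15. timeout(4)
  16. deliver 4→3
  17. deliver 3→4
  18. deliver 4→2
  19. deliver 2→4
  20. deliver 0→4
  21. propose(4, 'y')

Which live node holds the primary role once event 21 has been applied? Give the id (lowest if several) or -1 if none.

step 1 timeout(1): 1={prim,v=1,log=-}
step 2 deliver 1→0: 0={back,v=1,log=-}
step 3 deliver 1→2: 2={back,v=1,log=-}
step 4 deliver 1→3: 3={back,v=1,log=-}
step 5 deliver 1→4: 4={back,v=1,log=-}
step 6 propose(1,'s'): —
step 7 deliver 1→0: 0={back,v=1,log=s}
step 8 deliver 0→1: —
step 9 deliver 1→3: 3={back,v=1,log=s}
step 10 deliver 3→1: 1={prim,v=1,log=s}
step 11 deliver 1→2: 2={back,v=1,log=s}
step 12 deliver 2→1: —
step 13 deliver 1→4: 4={back,v=1,log=s}
step 14 deliver 4→1: —
step 15 timeout(4): 4={back,v=2,log=s}
step 16 deliver 4→3: 3={back,v=2,log=s}
step 17 deliver 3→4: —
step 18 deliver 4→2: 2={prim,v=2,log=s}
step 19 deliver 2→4: —
step 20 deliver 0→4: —
step 21 propose(4,'y'): —

1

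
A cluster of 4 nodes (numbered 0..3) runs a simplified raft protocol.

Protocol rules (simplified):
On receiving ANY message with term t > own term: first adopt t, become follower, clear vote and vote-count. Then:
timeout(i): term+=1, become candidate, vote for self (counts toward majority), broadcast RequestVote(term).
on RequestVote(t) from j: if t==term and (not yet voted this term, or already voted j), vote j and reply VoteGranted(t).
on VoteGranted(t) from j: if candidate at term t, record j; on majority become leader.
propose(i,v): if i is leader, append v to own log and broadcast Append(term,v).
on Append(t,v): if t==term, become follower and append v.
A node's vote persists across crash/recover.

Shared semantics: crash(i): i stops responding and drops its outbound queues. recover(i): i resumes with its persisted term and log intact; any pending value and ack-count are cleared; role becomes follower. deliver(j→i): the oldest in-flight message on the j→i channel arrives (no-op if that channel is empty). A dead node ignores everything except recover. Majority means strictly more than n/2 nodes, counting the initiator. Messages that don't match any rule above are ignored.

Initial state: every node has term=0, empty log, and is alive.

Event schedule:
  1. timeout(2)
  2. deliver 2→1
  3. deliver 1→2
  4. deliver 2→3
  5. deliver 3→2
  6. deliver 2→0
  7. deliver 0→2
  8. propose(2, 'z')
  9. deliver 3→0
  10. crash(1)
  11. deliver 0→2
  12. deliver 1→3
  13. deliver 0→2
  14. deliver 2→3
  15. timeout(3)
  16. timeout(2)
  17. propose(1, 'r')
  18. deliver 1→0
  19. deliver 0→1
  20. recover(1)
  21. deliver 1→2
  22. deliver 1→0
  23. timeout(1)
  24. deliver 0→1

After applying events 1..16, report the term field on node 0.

1

1. timeout(2):  <2:cand t1 ->
2. deliver 2→1:  <1:foll t1 ->
3. deliver 1→2:  nop
4. deliver 2→3:  <3:foll t1 ->
5. deliver 3→2:  <2:lead t1 ->
6. deliver 2→0:  <0:foll t1 ->
7. deliver 0→2:  nop
8. propose(2,'z'):  <2:lead t1 z>
9. deliver 3→0:  nop
10. crash(1):  <1:✗foll t1 ->
11. deliver 0→2:  nop
12. deliver 1→3:  nop
13. deliver 0→2:  nop
14. deliver 2→3:  <3:foll t1 z>
15. timeout(3):  <3:cand t2 z>
16. timeout(2):  <2:cand t2 z>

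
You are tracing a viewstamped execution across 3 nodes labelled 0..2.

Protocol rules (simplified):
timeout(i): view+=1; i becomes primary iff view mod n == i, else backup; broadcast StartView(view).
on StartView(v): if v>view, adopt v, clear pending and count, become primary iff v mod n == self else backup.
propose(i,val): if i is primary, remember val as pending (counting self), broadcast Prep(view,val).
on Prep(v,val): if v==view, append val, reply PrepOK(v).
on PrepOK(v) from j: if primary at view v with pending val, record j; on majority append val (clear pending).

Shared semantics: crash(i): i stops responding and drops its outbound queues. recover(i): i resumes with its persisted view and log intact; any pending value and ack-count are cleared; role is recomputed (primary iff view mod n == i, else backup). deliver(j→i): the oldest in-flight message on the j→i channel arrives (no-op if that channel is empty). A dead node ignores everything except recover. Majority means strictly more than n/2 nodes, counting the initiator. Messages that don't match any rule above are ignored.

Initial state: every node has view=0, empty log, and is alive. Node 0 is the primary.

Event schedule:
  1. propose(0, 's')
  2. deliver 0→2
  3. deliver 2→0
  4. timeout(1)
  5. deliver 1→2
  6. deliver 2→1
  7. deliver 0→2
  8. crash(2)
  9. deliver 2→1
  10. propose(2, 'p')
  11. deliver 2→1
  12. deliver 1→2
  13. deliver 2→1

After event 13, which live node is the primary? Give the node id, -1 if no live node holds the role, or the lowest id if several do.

0

after 1 — propose(0,'s'): ·
after 2 — deliver 0→2: n2:back/v0/[s]
after 3 — deliver 2→0: n0:prim/v0/[s]
after 4 — timeout(1): n1:prim/v1/[-]
after 5 — deliver 1→2: n2:back/v1/[s]
after 6 — deliver 2→1: ·
after 7 — deliver 0→2: ·
after 8 — crash(2): n2:✗back/v1/[s]
after 9 — deliver 2→1: ·
after 10 — propose(2,'p'): ·
after 11 — deliver 2→1: ·
after 12 — deliver 1→2: ·
after 13 — deliver 2→1: ·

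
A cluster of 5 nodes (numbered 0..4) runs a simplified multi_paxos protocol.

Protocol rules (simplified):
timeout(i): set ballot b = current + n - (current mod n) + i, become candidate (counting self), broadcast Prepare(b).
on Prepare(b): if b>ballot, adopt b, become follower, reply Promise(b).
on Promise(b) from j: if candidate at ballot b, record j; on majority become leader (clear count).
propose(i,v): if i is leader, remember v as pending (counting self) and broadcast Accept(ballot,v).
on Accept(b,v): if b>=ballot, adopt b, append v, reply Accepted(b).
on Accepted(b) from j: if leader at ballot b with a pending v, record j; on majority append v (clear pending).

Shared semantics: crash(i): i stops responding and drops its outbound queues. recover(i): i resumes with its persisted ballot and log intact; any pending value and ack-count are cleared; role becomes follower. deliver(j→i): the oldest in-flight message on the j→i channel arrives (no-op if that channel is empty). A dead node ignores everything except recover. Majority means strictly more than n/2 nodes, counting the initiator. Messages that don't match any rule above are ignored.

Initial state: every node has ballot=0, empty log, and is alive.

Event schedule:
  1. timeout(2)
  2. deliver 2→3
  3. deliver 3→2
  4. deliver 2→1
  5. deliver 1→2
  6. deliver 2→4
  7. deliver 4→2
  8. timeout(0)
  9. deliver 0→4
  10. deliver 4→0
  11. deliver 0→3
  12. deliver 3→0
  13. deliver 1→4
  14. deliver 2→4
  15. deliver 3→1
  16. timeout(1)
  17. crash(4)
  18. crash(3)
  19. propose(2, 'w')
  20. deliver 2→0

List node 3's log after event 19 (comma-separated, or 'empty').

step 1 timeout(2): 2={cand,b=7,log=-}
step 2 deliver 2→3: 3={foll,b=7,log=-}
step 3 deliver 3→2: —
step 4 deliver 2→1: 1={foll,b=7,log=-}
step 5 deliver 1→2: 2={lead,b=7,log=-}
step 6 deliver 2→4: 4={foll,b=7,log=-}
step 7 deliver 4→2: —
step 8 timeout(0): 0={cand,b=5,log=-}
step 9 deliver 0→4: —
step 10 deliver 4→0: —
step 11 deliver 0→3: —
step 12 deliver 3→0: —
step 13 deliver 1→4: —
step 14 deliver 2→4: —
step 15 deliver 3→1: —
step 16 timeout(1): 1={cand,b=11,log=-}
step 17 crash(4): 4={✗foll,b=7,log=-}
step 18 crash(3): 3={✗foll,b=7,log=-}
step 19 propose(2,'w'): —

empty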